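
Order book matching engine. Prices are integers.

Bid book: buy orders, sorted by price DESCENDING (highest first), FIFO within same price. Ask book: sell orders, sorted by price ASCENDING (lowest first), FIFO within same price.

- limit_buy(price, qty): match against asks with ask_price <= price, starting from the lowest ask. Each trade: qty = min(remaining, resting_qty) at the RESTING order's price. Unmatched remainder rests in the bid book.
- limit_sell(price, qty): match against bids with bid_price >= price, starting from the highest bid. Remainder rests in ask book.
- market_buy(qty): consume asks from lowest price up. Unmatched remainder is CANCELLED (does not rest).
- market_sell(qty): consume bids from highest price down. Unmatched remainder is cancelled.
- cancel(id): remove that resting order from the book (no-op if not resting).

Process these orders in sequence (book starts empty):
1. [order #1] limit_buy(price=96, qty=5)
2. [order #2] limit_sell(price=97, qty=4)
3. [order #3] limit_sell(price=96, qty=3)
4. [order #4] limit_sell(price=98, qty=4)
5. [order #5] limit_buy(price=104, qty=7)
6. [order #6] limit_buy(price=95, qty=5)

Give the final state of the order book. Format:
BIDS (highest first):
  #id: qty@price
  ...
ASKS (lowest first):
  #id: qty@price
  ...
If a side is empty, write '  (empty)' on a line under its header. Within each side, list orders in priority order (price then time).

Answer: BIDS (highest first):
  #1: 2@96
  #6: 5@95
ASKS (lowest first):
  #4: 1@98

Derivation:
After op 1 [order #1] limit_buy(price=96, qty=5): fills=none; bids=[#1:5@96] asks=[-]
After op 2 [order #2] limit_sell(price=97, qty=4): fills=none; bids=[#1:5@96] asks=[#2:4@97]
After op 3 [order #3] limit_sell(price=96, qty=3): fills=#1x#3:3@96; bids=[#1:2@96] asks=[#2:4@97]
After op 4 [order #4] limit_sell(price=98, qty=4): fills=none; bids=[#1:2@96] asks=[#2:4@97 #4:4@98]
After op 5 [order #5] limit_buy(price=104, qty=7): fills=#5x#2:4@97 #5x#4:3@98; bids=[#1:2@96] asks=[#4:1@98]
After op 6 [order #6] limit_buy(price=95, qty=5): fills=none; bids=[#1:2@96 #6:5@95] asks=[#4:1@98]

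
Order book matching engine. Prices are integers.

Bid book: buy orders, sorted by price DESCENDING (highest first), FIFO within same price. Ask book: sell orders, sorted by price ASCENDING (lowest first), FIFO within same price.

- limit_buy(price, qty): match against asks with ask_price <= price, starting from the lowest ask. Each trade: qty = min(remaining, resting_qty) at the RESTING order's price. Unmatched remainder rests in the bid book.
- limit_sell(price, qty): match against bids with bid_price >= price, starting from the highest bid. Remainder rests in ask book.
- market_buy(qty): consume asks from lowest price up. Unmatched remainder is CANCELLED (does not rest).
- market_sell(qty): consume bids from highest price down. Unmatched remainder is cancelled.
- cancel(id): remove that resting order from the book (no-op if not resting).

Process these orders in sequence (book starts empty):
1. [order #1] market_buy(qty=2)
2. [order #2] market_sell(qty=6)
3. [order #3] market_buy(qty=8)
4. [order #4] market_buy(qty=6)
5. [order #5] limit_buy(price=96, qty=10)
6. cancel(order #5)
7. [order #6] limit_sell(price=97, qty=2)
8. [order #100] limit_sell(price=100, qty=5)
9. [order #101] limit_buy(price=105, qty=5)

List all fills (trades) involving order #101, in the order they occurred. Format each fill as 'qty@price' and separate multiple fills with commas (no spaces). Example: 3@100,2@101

Answer: 2@97,3@100

Derivation:
After op 1 [order #1] market_buy(qty=2): fills=none; bids=[-] asks=[-]
After op 2 [order #2] market_sell(qty=6): fills=none; bids=[-] asks=[-]
After op 3 [order #3] market_buy(qty=8): fills=none; bids=[-] asks=[-]
After op 4 [order #4] market_buy(qty=6): fills=none; bids=[-] asks=[-]
After op 5 [order #5] limit_buy(price=96, qty=10): fills=none; bids=[#5:10@96] asks=[-]
After op 6 cancel(order #5): fills=none; bids=[-] asks=[-]
After op 7 [order #6] limit_sell(price=97, qty=2): fills=none; bids=[-] asks=[#6:2@97]
After op 8 [order #100] limit_sell(price=100, qty=5): fills=none; bids=[-] asks=[#6:2@97 #100:5@100]
After op 9 [order #101] limit_buy(price=105, qty=5): fills=#101x#6:2@97 #101x#100:3@100; bids=[-] asks=[#100:2@100]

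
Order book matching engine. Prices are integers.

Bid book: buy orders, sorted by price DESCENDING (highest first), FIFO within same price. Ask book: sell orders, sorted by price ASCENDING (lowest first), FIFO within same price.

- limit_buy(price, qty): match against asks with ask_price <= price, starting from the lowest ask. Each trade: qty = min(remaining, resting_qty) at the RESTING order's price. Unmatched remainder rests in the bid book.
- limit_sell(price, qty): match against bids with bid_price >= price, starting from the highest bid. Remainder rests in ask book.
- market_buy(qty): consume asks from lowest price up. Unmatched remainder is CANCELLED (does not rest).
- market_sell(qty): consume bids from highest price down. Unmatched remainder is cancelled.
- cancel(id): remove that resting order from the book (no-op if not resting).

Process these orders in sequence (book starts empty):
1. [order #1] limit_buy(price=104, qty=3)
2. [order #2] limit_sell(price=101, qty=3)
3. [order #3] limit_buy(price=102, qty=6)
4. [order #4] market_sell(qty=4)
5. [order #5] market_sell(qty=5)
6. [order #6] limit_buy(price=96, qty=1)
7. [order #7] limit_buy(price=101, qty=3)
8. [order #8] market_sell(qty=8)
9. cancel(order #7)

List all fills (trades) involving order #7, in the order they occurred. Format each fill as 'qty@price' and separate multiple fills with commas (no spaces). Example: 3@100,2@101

After op 1 [order #1] limit_buy(price=104, qty=3): fills=none; bids=[#1:3@104] asks=[-]
After op 2 [order #2] limit_sell(price=101, qty=3): fills=#1x#2:3@104; bids=[-] asks=[-]
After op 3 [order #3] limit_buy(price=102, qty=6): fills=none; bids=[#3:6@102] asks=[-]
After op 4 [order #4] market_sell(qty=4): fills=#3x#4:4@102; bids=[#3:2@102] asks=[-]
After op 5 [order #5] market_sell(qty=5): fills=#3x#5:2@102; bids=[-] asks=[-]
After op 6 [order #6] limit_buy(price=96, qty=1): fills=none; bids=[#6:1@96] asks=[-]
After op 7 [order #7] limit_buy(price=101, qty=3): fills=none; bids=[#7:3@101 #6:1@96] asks=[-]
After op 8 [order #8] market_sell(qty=8): fills=#7x#8:3@101 #6x#8:1@96; bids=[-] asks=[-]
After op 9 cancel(order #7): fills=none; bids=[-] asks=[-]

Answer: 3@101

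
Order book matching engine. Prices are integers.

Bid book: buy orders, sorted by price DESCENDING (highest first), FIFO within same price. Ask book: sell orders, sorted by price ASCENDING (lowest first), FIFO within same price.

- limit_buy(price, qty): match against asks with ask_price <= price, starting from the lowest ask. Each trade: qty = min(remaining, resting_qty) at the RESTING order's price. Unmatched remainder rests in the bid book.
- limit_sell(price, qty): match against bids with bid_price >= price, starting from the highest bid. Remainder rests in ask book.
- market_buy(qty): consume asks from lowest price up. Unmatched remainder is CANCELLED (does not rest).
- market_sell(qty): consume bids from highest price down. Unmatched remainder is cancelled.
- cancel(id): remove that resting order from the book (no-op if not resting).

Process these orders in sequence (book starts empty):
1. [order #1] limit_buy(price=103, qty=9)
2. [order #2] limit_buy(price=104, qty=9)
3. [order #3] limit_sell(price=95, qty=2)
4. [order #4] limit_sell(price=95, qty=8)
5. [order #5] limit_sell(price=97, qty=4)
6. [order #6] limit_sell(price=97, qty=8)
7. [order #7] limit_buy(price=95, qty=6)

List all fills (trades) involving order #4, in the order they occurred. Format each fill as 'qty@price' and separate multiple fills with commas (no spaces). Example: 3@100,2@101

After op 1 [order #1] limit_buy(price=103, qty=9): fills=none; bids=[#1:9@103] asks=[-]
After op 2 [order #2] limit_buy(price=104, qty=9): fills=none; bids=[#2:9@104 #1:9@103] asks=[-]
After op 3 [order #3] limit_sell(price=95, qty=2): fills=#2x#3:2@104; bids=[#2:7@104 #1:9@103] asks=[-]
After op 4 [order #4] limit_sell(price=95, qty=8): fills=#2x#4:7@104 #1x#4:1@103; bids=[#1:8@103] asks=[-]
After op 5 [order #5] limit_sell(price=97, qty=4): fills=#1x#5:4@103; bids=[#1:4@103] asks=[-]
After op 6 [order #6] limit_sell(price=97, qty=8): fills=#1x#6:4@103; bids=[-] asks=[#6:4@97]
After op 7 [order #7] limit_buy(price=95, qty=6): fills=none; bids=[#7:6@95] asks=[#6:4@97]

Answer: 7@104,1@103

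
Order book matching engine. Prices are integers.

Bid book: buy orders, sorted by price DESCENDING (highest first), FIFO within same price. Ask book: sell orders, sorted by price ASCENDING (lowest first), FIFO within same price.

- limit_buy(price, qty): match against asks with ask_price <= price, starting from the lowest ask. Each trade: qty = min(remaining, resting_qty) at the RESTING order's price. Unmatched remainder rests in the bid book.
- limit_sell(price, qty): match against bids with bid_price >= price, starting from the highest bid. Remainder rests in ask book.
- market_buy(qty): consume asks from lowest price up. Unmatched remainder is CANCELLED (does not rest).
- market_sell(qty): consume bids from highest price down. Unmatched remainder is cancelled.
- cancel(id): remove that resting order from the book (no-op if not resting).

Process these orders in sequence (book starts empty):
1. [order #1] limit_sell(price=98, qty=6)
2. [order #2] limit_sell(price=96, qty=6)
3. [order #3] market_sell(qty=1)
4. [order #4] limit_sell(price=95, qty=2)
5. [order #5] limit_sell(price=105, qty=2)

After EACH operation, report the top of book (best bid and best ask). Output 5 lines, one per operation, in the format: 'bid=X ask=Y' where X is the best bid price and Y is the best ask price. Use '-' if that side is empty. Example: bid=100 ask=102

Answer: bid=- ask=98
bid=- ask=96
bid=- ask=96
bid=- ask=95
bid=- ask=95

Derivation:
After op 1 [order #1] limit_sell(price=98, qty=6): fills=none; bids=[-] asks=[#1:6@98]
After op 2 [order #2] limit_sell(price=96, qty=6): fills=none; bids=[-] asks=[#2:6@96 #1:6@98]
After op 3 [order #3] market_sell(qty=1): fills=none; bids=[-] asks=[#2:6@96 #1:6@98]
After op 4 [order #4] limit_sell(price=95, qty=2): fills=none; bids=[-] asks=[#4:2@95 #2:6@96 #1:6@98]
After op 5 [order #5] limit_sell(price=105, qty=2): fills=none; bids=[-] asks=[#4:2@95 #2:6@96 #1:6@98 #5:2@105]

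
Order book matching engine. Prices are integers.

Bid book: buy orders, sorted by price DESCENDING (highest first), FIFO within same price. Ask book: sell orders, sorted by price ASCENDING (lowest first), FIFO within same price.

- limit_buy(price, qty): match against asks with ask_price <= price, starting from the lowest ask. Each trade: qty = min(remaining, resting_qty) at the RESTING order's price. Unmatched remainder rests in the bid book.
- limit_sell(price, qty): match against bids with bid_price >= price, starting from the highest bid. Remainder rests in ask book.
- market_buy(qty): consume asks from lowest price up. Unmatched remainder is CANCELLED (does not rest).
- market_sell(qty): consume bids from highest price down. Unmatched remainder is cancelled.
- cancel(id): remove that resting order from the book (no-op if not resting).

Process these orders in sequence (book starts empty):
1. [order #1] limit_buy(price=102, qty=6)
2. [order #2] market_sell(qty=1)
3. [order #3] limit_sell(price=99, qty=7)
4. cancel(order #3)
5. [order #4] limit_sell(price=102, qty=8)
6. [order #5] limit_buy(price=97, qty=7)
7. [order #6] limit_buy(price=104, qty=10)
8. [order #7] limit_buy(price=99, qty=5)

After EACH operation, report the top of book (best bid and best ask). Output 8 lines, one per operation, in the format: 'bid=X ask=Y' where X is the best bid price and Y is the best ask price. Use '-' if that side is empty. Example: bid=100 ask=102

After op 1 [order #1] limit_buy(price=102, qty=6): fills=none; bids=[#1:6@102] asks=[-]
After op 2 [order #2] market_sell(qty=1): fills=#1x#2:1@102; bids=[#1:5@102] asks=[-]
After op 3 [order #3] limit_sell(price=99, qty=7): fills=#1x#3:5@102; bids=[-] asks=[#3:2@99]
After op 4 cancel(order #3): fills=none; bids=[-] asks=[-]
After op 5 [order #4] limit_sell(price=102, qty=8): fills=none; bids=[-] asks=[#4:8@102]
After op 6 [order #5] limit_buy(price=97, qty=7): fills=none; bids=[#5:7@97] asks=[#4:8@102]
After op 7 [order #6] limit_buy(price=104, qty=10): fills=#6x#4:8@102; bids=[#6:2@104 #5:7@97] asks=[-]
After op 8 [order #7] limit_buy(price=99, qty=5): fills=none; bids=[#6:2@104 #7:5@99 #5:7@97] asks=[-]

Answer: bid=102 ask=-
bid=102 ask=-
bid=- ask=99
bid=- ask=-
bid=- ask=102
bid=97 ask=102
bid=104 ask=-
bid=104 ask=-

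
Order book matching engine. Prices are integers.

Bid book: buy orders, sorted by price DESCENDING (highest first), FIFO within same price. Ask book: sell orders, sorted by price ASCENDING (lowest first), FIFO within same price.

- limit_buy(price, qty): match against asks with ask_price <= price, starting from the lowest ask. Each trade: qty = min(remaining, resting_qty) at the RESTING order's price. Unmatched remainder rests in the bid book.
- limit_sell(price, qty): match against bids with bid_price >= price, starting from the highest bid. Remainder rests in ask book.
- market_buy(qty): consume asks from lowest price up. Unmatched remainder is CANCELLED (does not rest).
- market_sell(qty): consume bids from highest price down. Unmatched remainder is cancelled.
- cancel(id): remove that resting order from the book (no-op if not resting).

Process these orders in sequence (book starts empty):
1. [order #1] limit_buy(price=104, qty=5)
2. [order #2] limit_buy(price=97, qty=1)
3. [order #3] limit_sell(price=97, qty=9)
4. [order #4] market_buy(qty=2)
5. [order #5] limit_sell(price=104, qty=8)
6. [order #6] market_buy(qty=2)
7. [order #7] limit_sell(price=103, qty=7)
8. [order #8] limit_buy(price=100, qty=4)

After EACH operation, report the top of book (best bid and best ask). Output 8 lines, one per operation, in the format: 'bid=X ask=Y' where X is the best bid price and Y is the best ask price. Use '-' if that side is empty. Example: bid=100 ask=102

After op 1 [order #1] limit_buy(price=104, qty=5): fills=none; bids=[#1:5@104] asks=[-]
After op 2 [order #2] limit_buy(price=97, qty=1): fills=none; bids=[#1:5@104 #2:1@97] asks=[-]
After op 3 [order #3] limit_sell(price=97, qty=9): fills=#1x#3:5@104 #2x#3:1@97; bids=[-] asks=[#3:3@97]
After op 4 [order #4] market_buy(qty=2): fills=#4x#3:2@97; bids=[-] asks=[#3:1@97]
After op 5 [order #5] limit_sell(price=104, qty=8): fills=none; bids=[-] asks=[#3:1@97 #5:8@104]
After op 6 [order #6] market_buy(qty=2): fills=#6x#3:1@97 #6x#5:1@104; bids=[-] asks=[#5:7@104]
After op 7 [order #7] limit_sell(price=103, qty=7): fills=none; bids=[-] asks=[#7:7@103 #5:7@104]
After op 8 [order #8] limit_buy(price=100, qty=4): fills=none; bids=[#8:4@100] asks=[#7:7@103 #5:7@104]

Answer: bid=104 ask=-
bid=104 ask=-
bid=- ask=97
bid=- ask=97
bid=- ask=97
bid=- ask=104
bid=- ask=103
bid=100 ask=103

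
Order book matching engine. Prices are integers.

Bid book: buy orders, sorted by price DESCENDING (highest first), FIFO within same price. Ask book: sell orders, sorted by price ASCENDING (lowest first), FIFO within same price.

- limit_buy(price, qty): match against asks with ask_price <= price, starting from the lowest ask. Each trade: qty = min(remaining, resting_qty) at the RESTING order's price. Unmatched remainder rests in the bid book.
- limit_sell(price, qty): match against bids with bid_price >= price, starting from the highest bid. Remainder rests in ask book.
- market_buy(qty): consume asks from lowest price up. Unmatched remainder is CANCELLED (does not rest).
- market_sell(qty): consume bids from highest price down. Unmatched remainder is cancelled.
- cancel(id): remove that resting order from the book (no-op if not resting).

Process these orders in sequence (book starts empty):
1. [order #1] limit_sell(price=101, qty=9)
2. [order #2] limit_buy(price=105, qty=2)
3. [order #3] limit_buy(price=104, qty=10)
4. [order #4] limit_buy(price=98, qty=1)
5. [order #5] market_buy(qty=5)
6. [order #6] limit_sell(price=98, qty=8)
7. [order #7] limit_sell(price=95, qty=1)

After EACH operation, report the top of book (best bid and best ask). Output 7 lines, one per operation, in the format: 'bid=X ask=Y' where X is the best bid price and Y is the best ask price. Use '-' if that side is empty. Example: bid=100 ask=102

Answer: bid=- ask=101
bid=- ask=101
bid=104 ask=-
bid=104 ask=-
bid=104 ask=-
bid=- ask=98
bid=- ask=95

Derivation:
After op 1 [order #1] limit_sell(price=101, qty=9): fills=none; bids=[-] asks=[#1:9@101]
After op 2 [order #2] limit_buy(price=105, qty=2): fills=#2x#1:2@101; bids=[-] asks=[#1:7@101]
After op 3 [order #3] limit_buy(price=104, qty=10): fills=#3x#1:7@101; bids=[#3:3@104] asks=[-]
After op 4 [order #4] limit_buy(price=98, qty=1): fills=none; bids=[#3:3@104 #4:1@98] asks=[-]
After op 5 [order #5] market_buy(qty=5): fills=none; bids=[#3:3@104 #4:1@98] asks=[-]
After op 6 [order #6] limit_sell(price=98, qty=8): fills=#3x#6:3@104 #4x#6:1@98; bids=[-] asks=[#6:4@98]
After op 7 [order #7] limit_sell(price=95, qty=1): fills=none; bids=[-] asks=[#7:1@95 #6:4@98]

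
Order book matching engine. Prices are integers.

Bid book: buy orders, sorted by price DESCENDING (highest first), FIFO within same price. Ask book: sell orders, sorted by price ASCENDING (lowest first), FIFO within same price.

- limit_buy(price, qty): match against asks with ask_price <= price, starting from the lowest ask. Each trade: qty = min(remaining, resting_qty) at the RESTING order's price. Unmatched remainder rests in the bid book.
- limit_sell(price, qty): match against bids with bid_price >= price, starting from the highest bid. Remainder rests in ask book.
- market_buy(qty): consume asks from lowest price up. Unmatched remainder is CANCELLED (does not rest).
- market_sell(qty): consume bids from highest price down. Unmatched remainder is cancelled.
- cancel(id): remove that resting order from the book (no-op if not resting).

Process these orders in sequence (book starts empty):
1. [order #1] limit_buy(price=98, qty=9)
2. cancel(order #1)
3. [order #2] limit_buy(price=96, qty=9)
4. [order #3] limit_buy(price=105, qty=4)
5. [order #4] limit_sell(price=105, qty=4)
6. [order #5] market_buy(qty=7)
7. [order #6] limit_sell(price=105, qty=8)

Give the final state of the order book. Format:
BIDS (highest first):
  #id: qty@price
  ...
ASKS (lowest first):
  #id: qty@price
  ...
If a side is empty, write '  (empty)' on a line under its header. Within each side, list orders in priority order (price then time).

After op 1 [order #1] limit_buy(price=98, qty=9): fills=none; bids=[#1:9@98] asks=[-]
After op 2 cancel(order #1): fills=none; bids=[-] asks=[-]
After op 3 [order #2] limit_buy(price=96, qty=9): fills=none; bids=[#2:9@96] asks=[-]
After op 4 [order #3] limit_buy(price=105, qty=4): fills=none; bids=[#3:4@105 #2:9@96] asks=[-]
After op 5 [order #4] limit_sell(price=105, qty=4): fills=#3x#4:4@105; bids=[#2:9@96] asks=[-]
After op 6 [order #5] market_buy(qty=7): fills=none; bids=[#2:9@96] asks=[-]
After op 7 [order #6] limit_sell(price=105, qty=8): fills=none; bids=[#2:9@96] asks=[#6:8@105]

Answer: BIDS (highest first):
  #2: 9@96
ASKS (lowest first):
  #6: 8@105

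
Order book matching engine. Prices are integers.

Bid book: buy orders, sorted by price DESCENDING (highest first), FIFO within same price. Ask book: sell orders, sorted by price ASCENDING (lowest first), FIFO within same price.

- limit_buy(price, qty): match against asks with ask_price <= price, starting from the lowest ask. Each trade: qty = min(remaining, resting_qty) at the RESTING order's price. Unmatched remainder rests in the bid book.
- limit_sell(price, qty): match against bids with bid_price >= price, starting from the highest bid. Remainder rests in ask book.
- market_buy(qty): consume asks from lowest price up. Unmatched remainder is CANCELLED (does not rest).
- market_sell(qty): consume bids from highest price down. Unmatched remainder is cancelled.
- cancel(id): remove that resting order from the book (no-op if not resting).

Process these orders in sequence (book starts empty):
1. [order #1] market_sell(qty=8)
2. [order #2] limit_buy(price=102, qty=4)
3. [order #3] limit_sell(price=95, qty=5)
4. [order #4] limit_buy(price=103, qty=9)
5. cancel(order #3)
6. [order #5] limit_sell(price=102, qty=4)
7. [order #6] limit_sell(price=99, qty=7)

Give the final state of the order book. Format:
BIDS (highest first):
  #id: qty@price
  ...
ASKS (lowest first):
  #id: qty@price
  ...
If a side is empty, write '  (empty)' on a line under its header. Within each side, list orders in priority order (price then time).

Answer: BIDS (highest first):
  (empty)
ASKS (lowest first):
  #6: 3@99

Derivation:
After op 1 [order #1] market_sell(qty=8): fills=none; bids=[-] asks=[-]
After op 2 [order #2] limit_buy(price=102, qty=4): fills=none; bids=[#2:4@102] asks=[-]
After op 3 [order #3] limit_sell(price=95, qty=5): fills=#2x#3:4@102; bids=[-] asks=[#3:1@95]
After op 4 [order #4] limit_buy(price=103, qty=9): fills=#4x#3:1@95; bids=[#4:8@103] asks=[-]
After op 5 cancel(order #3): fills=none; bids=[#4:8@103] asks=[-]
After op 6 [order #5] limit_sell(price=102, qty=4): fills=#4x#5:4@103; bids=[#4:4@103] asks=[-]
After op 7 [order #6] limit_sell(price=99, qty=7): fills=#4x#6:4@103; bids=[-] asks=[#6:3@99]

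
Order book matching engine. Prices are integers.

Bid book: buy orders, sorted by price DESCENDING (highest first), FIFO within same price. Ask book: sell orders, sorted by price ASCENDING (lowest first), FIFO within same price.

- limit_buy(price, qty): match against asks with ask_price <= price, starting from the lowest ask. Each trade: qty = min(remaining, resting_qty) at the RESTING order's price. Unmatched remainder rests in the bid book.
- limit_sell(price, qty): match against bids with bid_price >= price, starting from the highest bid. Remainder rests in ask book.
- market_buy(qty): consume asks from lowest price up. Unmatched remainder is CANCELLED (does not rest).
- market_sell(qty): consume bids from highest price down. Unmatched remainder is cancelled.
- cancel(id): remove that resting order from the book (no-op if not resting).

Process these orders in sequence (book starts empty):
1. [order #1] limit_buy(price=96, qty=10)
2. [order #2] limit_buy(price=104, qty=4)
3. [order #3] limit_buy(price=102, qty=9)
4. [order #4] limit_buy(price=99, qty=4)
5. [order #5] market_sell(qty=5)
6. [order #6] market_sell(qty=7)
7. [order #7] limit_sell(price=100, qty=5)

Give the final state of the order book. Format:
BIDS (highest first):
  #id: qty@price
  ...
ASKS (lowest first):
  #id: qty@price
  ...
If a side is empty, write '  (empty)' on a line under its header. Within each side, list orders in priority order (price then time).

Answer: BIDS (highest first):
  #4: 4@99
  #1: 10@96
ASKS (lowest first):
  #7: 4@100

Derivation:
After op 1 [order #1] limit_buy(price=96, qty=10): fills=none; bids=[#1:10@96] asks=[-]
After op 2 [order #2] limit_buy(price=104, qty=4): fills=none; bids=[#2:4@104 #1:10@96] asks=[-]
After op 3 [order #3] limit_buy(price=102, qty=9): fills=none; bids=[#2:4@104 #3:9@102 #1:10@96] asks=[-]
After op 4 [order #4] limit_buy(price=99, qty=4): fills=none; bids=[#2:4@104 #3:9@102 #4:4@99 #1:10@96] asks=[-]
After op 5 [order #5] market_sell(qty=5): fills=#2x#5:4@104 #3x#5:1@102; bids=[#3:8@102 #4:4@99 #1:10@96] asks=[-]
After op 6 [order #6] market_sell(qty=7): fills=#3x#6:7@102; bids=[#3:1@102 #4:4@99 #1:10@96] asks=[-]
After op 7 [order #7] limit_sell(price=100, qty=5): fills=#3x#7:1@102; bids=[#4:4@99 #1:10@96] asks=[#7:4@100]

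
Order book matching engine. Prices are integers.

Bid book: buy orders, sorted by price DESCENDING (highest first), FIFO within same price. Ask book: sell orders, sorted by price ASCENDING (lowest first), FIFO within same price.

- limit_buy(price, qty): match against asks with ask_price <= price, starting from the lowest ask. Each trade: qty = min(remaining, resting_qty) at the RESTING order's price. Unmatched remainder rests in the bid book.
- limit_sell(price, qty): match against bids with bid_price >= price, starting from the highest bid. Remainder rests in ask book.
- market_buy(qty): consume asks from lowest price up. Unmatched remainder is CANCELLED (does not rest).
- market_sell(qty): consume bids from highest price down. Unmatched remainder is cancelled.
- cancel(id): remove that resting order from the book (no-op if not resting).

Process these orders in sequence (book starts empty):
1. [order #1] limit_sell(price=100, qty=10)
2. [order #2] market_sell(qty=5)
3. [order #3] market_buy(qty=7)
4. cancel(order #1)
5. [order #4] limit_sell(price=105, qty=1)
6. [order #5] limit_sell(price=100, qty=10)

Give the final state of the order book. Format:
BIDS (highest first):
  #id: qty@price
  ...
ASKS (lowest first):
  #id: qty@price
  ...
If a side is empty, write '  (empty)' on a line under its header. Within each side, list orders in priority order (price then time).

Answer: BIDS (highest first):
  (empty)
ASKS (lowest first):
  #5: 10@100
  #4: 1@105

Derivation:
After op 1 [order #1] limit_sell(price=100, qty=10): fills=none; bids=[-] asks=[#1:10@100]
After op 2 [order #2] market_sell(qty=5): fills=none; bids=[-] asks=[#1:10@100]
After op 3 [order #3] market_buy(qty=7): fills=#3x#1:7@100; bids=[-] asks=[#1:3@100]
After op 4 cancel(order #1): fills=none; bids=[-] asks=[-]
After op 5 [order #4] limit_sell(price=105, qty=1): fills=none; bids=[-] asks=[#4:1@105]
After op 6 [order #5] limit_sell(price=100, qty=10): fills=none; bids=[-] asks=[#5:10@100 #4:1@105]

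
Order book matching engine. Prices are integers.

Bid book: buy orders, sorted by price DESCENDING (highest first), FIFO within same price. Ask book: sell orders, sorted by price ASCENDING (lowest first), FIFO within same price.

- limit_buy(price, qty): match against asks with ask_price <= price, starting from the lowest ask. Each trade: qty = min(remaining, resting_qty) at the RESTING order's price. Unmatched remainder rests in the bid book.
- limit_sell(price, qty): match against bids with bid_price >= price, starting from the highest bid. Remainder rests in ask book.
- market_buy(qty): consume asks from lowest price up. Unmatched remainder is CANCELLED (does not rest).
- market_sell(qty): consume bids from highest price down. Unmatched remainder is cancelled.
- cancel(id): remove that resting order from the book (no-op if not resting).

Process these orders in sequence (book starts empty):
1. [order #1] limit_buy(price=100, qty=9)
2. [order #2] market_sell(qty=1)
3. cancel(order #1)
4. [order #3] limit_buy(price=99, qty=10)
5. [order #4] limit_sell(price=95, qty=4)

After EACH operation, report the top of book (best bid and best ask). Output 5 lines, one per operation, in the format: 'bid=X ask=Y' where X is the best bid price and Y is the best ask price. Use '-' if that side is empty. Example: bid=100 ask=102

Answer: bid=100 ask=-
bid=100 ask=-
bid=- ask=-
bid=99 ask=-
bid=99 ask=-

Derivation:
After op 1 [order #1] limit_buy(price=100, qty=9): fills=none; bids=[#1:9@100] asks=[-]
After op 2 [order #2] market_sell(qty=1): fills=#1x#2:1@100; bids=[#1:8@100] asks=[-]
After op 3 cancel(order #1): fills=none; bids=[-] asks=[-]
After op 4 [order #3] limit_buy(price=99, qty=10): fills=none; bids=[#3:10@99] asks=[-]
After op 5 [order #4] limit_sell(price=95, qty=4): fills=#3x#4:4@99; bids=[#3:6@99] asks=[-]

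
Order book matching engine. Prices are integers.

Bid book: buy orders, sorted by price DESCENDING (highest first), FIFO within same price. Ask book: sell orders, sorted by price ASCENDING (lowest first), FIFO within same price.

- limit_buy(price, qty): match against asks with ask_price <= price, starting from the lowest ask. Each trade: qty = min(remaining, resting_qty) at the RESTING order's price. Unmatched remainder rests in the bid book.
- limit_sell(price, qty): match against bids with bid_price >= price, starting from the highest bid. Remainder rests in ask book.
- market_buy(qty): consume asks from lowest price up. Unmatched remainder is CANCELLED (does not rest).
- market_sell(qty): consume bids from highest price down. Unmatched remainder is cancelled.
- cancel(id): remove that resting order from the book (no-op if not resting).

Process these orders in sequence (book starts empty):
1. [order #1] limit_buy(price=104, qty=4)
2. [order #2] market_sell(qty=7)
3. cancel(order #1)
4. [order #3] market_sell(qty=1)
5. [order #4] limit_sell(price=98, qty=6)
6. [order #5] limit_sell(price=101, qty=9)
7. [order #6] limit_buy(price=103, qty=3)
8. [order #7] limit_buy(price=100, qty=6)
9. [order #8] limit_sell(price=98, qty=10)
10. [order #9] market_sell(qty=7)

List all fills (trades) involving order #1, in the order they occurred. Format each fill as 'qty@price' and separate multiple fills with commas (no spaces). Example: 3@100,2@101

After op 1 [order #1] limit_buy(price=104, qty=4): fills=none; bids=[#1:4@104] asks=[-]
After op 2 [order #2] market_sell(qty=7): fills=#1x#2:4@104; bids=[-] asks=[-]
After op 3 cancel(order #1): fills=none; bids=[-] asks=[-]
After op 4 [order #3] market_sell(qty=1): fills=none; bids=[-] asks=[-]
After op 5 [order #4] limit_sell(price=98, qty=6): fills=none; bids=[-] asks=[#4:6@98]
After op 6 [order #5] limit_sell(price=101, qty=9): fills=none; bids=[-] asks=[#4:6@98 #5:9@101]
After op 7 [order #6] limit_buy(price=103, qty=3): fills=#6x#4:3@98; bids=[-] asks=[#4:3@98 #5:9@101]
After op 8 [order #7] limit_buy(price=100, qty=6): fills=#7x#4:3@98; bids=[#7:3@100] asks=[#5:9@101]
After op 9 [order #8] limit_sell(price=98, qty=10): fills=#7x#8:3@100; bids=[-] asks=[#8:7@98 #5:9@101]
After op 10 [order #9] market_sell(qty=7): fills=none; bids=[-] asks=[#8:7@98 #5:9@101]

Answer: 4@104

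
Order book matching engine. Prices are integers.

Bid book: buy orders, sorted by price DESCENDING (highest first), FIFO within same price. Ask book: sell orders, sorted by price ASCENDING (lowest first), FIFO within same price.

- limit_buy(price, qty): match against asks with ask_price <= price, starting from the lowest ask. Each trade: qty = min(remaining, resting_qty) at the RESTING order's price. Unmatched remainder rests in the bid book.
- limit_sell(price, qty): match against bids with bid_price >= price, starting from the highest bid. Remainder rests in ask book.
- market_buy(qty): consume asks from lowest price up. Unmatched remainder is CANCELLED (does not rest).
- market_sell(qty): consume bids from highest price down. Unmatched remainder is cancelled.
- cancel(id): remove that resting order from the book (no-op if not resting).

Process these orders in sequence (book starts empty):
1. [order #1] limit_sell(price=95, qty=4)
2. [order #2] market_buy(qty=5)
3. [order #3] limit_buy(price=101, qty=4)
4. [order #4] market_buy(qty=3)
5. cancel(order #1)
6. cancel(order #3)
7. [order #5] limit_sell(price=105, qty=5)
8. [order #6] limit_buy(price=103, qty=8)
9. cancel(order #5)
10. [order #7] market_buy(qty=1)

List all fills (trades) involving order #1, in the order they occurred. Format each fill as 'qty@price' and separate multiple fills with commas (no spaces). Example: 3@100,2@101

Answer: 4@95

Derivation:
After op 1 [order #1] limit_sell(price=95, qty=4): fills=none; bids=[-] asks=[#1:4@95]
After op 2 [order #2] market_buy(qty=5): fills=#2x#1:4@95; bids=[-] asks=[-]
After op 3 [order #3] limit_buy(price=101, qty=4): fills=none; bids=[#3:4@101] asks=[-]
After op 4 [order #4] market_buy(qty=3): fills=none; bids=[#3:4@101] asks=[-]
After op 5 cancel(order #1): fills=none; bids=[#3:4@101] asks=[-]
After op 6 cancel(order #3): fills=none; bids=[-] asks=[-]
After op 7 [order #5] limit_sell(price=105, qty=5): fills=none; bids=[-] asks=[#5:5@105]
After op 8 [order #6] limit_buy(price=103, qty=8): fills=none; bids=[#6:8@103] asks=[#5:5@105]
After op 9 cancel(order #5): fills=none; bids=[#6:8@103] asks=[-]
After op 10 [order #7] market_buy(qty=1): fills=none; bids=[#6:8@103] asks=[-]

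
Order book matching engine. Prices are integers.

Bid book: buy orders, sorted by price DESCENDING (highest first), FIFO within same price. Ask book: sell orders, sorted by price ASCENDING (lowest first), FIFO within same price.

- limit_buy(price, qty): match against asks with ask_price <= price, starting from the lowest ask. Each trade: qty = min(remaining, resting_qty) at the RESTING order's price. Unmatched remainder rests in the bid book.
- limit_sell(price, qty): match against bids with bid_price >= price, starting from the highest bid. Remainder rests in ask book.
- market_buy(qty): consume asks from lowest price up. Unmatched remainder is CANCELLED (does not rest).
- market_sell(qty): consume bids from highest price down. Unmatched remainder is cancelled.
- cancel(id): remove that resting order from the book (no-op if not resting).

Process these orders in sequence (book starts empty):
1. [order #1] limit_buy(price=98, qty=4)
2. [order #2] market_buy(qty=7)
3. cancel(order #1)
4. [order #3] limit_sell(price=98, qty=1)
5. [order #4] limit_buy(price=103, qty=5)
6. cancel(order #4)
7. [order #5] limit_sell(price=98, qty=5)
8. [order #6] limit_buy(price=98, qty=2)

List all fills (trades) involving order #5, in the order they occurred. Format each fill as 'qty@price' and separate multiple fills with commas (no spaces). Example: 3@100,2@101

Answer: 2@98

Derivation:
After op 1 [order #1] limit_buy(price=98, qty=4): fills=none; bids=[#1:4@98] asks=[-]
After op 2 [order #2] market_buy(qty=7): fills=none; bids=[#1:4@98] asks=[-]
After op 3 cancel(order #1): fills=none; bids=[-] asks=[-]
After op 4 [order #3] limit_sell(price=98, qty=1): fills=none; bids=[-] asks=[#3:1@98]
After op 5 [order #4] limit_buy(price=103, qty=5): fills=#4x#3:1@98; bids=[#4:4@103] asks=[-]
After op 6 cancel(order #4): fills=none; bids=[-] asks=[-]
After op 7 [order #5] limit_sell(price=98, qty=5): fills=none; bids=[-] asks=[#5:5@98]
After op 8 [order #6] limit_buy(price=98, qty=2): fills=#6x#5:2@98; bids=[-] asks=[#5:3@98]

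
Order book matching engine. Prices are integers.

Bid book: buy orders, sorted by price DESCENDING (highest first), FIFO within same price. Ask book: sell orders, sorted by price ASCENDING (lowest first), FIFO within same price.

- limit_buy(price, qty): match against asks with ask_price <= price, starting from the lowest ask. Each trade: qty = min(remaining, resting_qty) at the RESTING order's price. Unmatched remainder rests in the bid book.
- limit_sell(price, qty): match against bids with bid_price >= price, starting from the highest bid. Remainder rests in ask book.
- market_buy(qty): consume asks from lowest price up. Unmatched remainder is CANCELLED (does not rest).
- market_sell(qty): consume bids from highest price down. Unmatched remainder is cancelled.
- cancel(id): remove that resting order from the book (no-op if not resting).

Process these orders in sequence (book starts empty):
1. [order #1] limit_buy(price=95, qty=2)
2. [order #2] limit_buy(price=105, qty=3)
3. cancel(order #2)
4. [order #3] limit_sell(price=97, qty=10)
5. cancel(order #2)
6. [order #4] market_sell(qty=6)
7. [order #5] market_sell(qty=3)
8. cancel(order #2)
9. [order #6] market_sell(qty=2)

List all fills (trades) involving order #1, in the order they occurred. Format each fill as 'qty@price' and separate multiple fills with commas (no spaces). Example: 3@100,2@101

After op 1 [order #1] limit_buy(price=95, qty=2): fills=none; bids=[#1:2@95] asks=[-]
After op 2 [order #2] limit_buy(price=105, qty=3): fills=none; bids=[#2:3@105 #1:2@95] asks=[-]
After op 3 cancel(order #2): fills=none; bids=[#1:2@95] asks=[-]
After op 4 [order #3] limit_sell(price=97, qty=10): fills=none; bids=[#1:2@95] asks=[#3:10@97]
After op 5 cancel(order #2): fills=none; bids=[#1:2@95] asks=[#3:10@97]
After op 6 [order #4] market_sell(qty=6): fills=#1x#4:2@95; bids=[-] asks=[#3:10@97]
After op 7 [order #5] market_sell(qty=3): fills=none; bids=[-] asks=[#3:10@97]
After op 8 cancel(order #2): fills=none; bids=[-] asks=[#3:10@97]
After op 9 [order #6] market_sell(qty=2): fills=none; bids=[-] asks=[#3:10@97]

Answer: 2@95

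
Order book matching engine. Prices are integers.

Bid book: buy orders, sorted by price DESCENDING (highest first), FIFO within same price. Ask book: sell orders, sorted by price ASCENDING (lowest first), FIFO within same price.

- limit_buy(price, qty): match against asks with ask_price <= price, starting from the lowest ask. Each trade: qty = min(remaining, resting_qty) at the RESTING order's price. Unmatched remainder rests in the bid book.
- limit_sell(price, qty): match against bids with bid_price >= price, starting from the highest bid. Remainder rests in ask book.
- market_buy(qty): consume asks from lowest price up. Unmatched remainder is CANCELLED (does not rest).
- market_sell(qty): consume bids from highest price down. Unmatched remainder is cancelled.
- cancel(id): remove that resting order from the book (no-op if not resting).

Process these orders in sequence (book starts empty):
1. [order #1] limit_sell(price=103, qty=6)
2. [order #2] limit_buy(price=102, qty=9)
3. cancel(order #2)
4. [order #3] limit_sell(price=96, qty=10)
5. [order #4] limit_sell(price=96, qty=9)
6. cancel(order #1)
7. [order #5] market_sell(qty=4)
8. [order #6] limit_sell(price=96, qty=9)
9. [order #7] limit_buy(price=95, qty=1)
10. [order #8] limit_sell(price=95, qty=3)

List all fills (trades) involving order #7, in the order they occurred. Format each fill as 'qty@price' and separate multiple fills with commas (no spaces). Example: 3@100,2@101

Answer: 1@95

Derivation:
After op 1 [order #1] limit_sell(price=103, qty=6): fills=none; bids=[-] asks=[#1:6@103]
After op 2 [order #2] limit_buy(price=102, qty=9): fills=none; bids=[#2:9@102] asks=[#1:6@103]
After op 3 cancel(order #2): fills=none; bids=[-] asks=[#1:6@103]
After op 4 [order #3] limit_sell(price=96, qty=10): fills=none; bids=[-] asks=[#3:10@96 #1:6@103]
After op 5 [order #4] limit_sell(price=96, qty=9): fills=none; bids=[-] asks=[#3:10@96 #4:9@96 #1:6@103]
After op 6 cancel(order #1): fills=none; bids=[-] asks=[#3:10@96 #4:9@96]
After op 7 [order #5] market_sell(qty=4): fills=none; bids=[-] asks=[#3:10@96 #4:9@96]
After op 8 [order #6] limit_sell(price=96, qty=9): fills=none; bids=[-] asks=[#3:10@96 #4:9@96 #6:9@96]
After op 9 [order #7] limit_buy(price=95, qty=1): fills=none; bids=[#7:1@95] asks=[#3:10@96 #4:9@96 #6:9@96]
After op 10 [order #8] limit_sell(price=95, qty=3): fills=#7x#8:1@95; bids=[-] asks=[#8:2@95 #3:10@96 #4:9@96 #6:9@96]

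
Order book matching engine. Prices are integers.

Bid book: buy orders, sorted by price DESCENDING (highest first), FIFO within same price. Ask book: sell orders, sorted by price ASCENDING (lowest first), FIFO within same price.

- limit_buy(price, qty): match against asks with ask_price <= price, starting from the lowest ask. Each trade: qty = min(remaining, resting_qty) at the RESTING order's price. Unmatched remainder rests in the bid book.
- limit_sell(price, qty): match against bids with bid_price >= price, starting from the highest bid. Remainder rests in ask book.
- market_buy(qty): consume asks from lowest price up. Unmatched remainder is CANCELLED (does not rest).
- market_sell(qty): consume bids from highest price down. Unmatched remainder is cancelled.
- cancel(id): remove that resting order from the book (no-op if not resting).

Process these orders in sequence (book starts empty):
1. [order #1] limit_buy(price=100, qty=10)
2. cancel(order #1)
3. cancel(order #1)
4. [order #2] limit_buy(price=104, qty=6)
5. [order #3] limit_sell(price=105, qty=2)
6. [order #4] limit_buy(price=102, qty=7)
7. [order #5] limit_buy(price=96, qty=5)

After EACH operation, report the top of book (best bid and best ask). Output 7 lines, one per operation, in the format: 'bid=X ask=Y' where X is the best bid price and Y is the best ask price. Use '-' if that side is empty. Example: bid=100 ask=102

Answer: bid=100 ask=-
bid=- ask=-
bid=- ask=-
bid=104 ask=-
bid=104 ask=105
bid=104 ask=105
bid=104 ask=105

Derivation:
After op 1 [order #1] limit_buy(price=100, qty=10): fills=none; bids=[#1:10@100] asks=[-]
After op 2 cancel(order #1): fills=none; bids=[-] asks=[-]
After op 3 cancel(order #1): fills=none; bids=[-] asks=[-]
After op 4 [order #2] limit_buy(price=104, qty=6): fills=none; bids=[#2:6@104] asks=[-]
After op 5 [order #3] limit_sell(price=105, qty=2): fills=none; bids=[#2:6@104] asks=[#3:2@105]
After op 6 [order #4] limit_buy(price=102, qty=7): fills=none; bids=[#2:6@104 #4:7@102] asks=[#3:2@105]
After op 7 [order #5] limit_buy(price=96, qty=5): fills=none; bids=[#2:6@104 #4:7@102 #5:5@96] asks=[#3:2@105]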